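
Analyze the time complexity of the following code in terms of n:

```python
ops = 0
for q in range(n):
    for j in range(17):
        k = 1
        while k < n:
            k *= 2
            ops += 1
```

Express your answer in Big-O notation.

Each loop level contributes: n × 1 × log n. Multiplying the contributions gives O(n log n).

Answer: O(n log n)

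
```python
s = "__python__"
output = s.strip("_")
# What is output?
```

Trace:
`s = "__python__"` → s = '__python__'
`output = s.strip("_")` → output = 'python'
So output = 'python'

Answer: 'python'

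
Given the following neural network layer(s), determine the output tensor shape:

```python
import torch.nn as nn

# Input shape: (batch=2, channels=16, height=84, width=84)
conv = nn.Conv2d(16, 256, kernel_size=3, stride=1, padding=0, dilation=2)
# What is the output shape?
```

Input: (2, 16, 84, 84) -> Output: (2, 256, 80, 80)

Answer: (2, 256, 80, 80)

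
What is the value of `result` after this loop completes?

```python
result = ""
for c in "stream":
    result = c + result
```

Reverse 'stream'
`result` takes the values: "" → "s" → "ts" → "rts" → "erts" → "aerts" → "maerts"

Answer: "maerts"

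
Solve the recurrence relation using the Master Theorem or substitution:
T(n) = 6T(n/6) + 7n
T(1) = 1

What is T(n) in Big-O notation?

By Master Theorem: a=6, b=6, f(n)=7n. Since log_6(6) = 1 and f(n) = Θ(n^1), Case 2 applies. T(n) = O(n log n).

Answer: O(n log n)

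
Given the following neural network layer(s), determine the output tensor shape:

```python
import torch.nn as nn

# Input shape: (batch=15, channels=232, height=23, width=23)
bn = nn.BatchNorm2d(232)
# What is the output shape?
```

Input: (15, 232, 23, 23) -> Output: (15, 232, 23, 23)

Answer: (15, 232, 23, 23)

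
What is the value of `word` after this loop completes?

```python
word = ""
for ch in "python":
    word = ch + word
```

Reverse 'python'
`word` takes the values: "" → "p" → "yp" → "typ" → "htyp" → "ohtyp" → "nohtyp"

Answer: "nohtyp"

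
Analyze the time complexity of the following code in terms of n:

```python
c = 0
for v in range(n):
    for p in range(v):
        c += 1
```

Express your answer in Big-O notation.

Each loop level contributes: n × n. Multiplying the contributions gives O(n^2).

Answer: O(n^2)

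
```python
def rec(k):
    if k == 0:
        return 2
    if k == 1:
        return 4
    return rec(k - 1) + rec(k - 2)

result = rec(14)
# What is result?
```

Build up from base cases: rec(0)=2, rec(1)=4, rec(2)=6, rec(3)=10, rec(4)=16, rec(5)=26, rec(6)=42, ..., rec(14)=1974

Answer: 1974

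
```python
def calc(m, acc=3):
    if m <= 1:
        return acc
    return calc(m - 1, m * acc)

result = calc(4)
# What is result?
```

Accumulator trace (n, acc): (4, 3) -> (3, 12) -> (2, 36) -> (1, 72) -> return 72

Answer: 72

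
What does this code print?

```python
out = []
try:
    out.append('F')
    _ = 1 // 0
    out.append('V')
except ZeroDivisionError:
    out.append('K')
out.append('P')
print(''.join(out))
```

Execution trace: 'F' (try body) → 'K' (except ZeroDivisionError) → 'P' (after the try/except). Output: FKP

Answer: FKP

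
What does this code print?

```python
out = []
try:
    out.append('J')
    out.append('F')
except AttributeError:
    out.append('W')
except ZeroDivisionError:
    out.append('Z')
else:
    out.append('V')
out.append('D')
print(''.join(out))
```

Execution trace: 'J' (try body) → 'F' (try body, no exception) → 'V' (else) → 'D' (after the try/except). Output: JFVD

Answer: JFVD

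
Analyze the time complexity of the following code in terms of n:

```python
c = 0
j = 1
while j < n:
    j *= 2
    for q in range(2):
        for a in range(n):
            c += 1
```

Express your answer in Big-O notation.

Each loop level contributes: log n × 1 × n. Multiplying the contributions gives O(n log n).

Answer: O(n log n)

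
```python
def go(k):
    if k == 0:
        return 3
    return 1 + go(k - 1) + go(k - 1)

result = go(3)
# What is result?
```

go(k) = 1 + 2·go(k-1), go(0)=3. Closed form: (3+1)·2^3 - 1 = 31.

Answer: 31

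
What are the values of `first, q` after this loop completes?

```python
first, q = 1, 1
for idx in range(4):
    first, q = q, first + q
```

Fibonacci: after 4 iterations
`first, q` takes the values: (1, 1) → (1, 2) → (2, 3) → (3, 5) → (5, 8)

Answer: 5, 8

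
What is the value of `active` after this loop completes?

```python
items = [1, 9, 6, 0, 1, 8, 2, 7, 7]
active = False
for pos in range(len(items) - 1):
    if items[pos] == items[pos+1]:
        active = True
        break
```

Check consecutive duplicates in [1, 9, 6, 0, 1, 8, 2, 7, 7]
`active` takes the values: False → True

Answer: True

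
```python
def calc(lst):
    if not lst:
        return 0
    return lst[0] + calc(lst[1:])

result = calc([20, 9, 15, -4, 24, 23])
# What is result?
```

20 + 9 + 15 + (-4) + 24 + 23 + 0 = 87

Answer: 87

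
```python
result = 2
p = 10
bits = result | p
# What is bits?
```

Trace:
`result = 2` → result = 2
`p = 10` → p = 10
`bits = result | p` → bits = 10
So bits = 10

Answer: 10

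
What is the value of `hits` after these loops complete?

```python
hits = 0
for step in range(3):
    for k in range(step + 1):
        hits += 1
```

Triangle: 1 + 2 + ... + 3
`hits` takes the values: 0 → 1 → 2 → 3 → 4 → 5 → 6

Answer: 6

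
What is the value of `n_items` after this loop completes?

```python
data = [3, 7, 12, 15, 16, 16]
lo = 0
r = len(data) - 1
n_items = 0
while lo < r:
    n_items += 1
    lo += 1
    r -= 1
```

Iterations until pointers meet (list length 6)
`n_items` takes the values: 0 → 1 → 2 → 3

Answer: 3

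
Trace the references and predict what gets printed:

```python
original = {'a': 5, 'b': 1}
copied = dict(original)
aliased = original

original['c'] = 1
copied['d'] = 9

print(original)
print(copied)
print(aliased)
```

Key concept: dict() creates copy, assignment creates alias.
Step by step:
`original = {'a': 5, 'b': 1}` → original = {'a': 5, 'b': 1}
`copied = dict(original)` → copied = {'a': 5, 'b': 1}
`aliased = original` → aliased = {'a': 5, 'b': 1} (same object as original)
`original['c'] = 1` → original = {'a': 5, 'b': 1, 'c': 1} (same object as aliased); aliased = {'a': 5, 'b': 1, 'c': 1} (same object as original)
`copied['d'] = 9` → copied = {'a': 5, 'b': 1, 'd': 9}
`print(original)` → prints {'a': 5, 'b': 1, 'c': 1}
`print(copied)` → prints {'a': 5, 'b': 1, 'd': 9}
`print(aliased)` → prints {'a': 5, 'b': 1, 'c': 1}

Answer:
{'a': 5, 'b': 1, 'c': 1}
{'a': 5, 'b': 1, 'd': 9}
{'a': 5, 'b': 1, 'c': 1}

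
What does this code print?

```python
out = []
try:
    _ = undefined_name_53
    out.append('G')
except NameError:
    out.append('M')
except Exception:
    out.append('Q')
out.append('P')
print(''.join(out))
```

Execution trace: 'M' (except NameError) → 'P' (after the try/except). Output: MP

Answer: MP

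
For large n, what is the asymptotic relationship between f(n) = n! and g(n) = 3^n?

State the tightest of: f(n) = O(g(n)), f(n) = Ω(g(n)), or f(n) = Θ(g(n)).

n! vs 3^n: f(n) = Ω(g(n)) but not O(g(n)) — n! grows strictly faster than 3^n.

Answer: f(n) = Ω(g(n)) but not O(g(n)) — n! grows strictly faster than 3^n.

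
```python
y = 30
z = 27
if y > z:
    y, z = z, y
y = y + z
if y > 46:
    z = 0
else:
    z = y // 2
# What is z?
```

Trace:
`y = 30` → y = 30
`z = 27` → z = 27
`if y > z: ...` → y > z is True → y = 27; z = 30
`y = y + z` → y = 57
`if y > 46: ...` → y > 46 is True → z = 0
So z = 0

Answer: 0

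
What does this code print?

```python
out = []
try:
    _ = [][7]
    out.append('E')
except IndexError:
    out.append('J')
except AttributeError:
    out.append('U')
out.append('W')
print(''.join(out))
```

Execution trace: 'J' (except IndexError) → 'W' (after the try/except). Output: JW

Answer: JW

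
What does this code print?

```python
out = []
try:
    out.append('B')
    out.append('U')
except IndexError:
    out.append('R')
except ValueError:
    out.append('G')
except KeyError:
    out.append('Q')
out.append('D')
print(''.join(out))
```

Execution trace: 'B' (try body) → 'U' (try body, no exception) → 'D' (after the try/except). Output: BUD

Answer: BUD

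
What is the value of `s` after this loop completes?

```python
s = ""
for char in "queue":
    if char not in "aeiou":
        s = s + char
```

Remove vowels from 'queue'
`s` takes the values: "" → "q"

Answer: "q"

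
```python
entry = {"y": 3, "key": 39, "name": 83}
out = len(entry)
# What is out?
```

Trace:
`entry = {"y": 3, "key": 39, "name": 83}` → entry = {'y': 3, 'key': 39, 'name': 83}
`out = len(entry)` → out = 3
So out = 3

Answer: 3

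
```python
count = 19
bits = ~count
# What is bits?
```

Trace:
`count = 19` → count = 19
`bits = ~count` → bits = -20
So bits = -20

Answer: -20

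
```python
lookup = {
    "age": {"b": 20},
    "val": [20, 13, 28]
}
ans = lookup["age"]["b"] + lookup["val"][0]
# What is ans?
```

Trace:
`lookup = { ...` → lookup = {'age': {'b': 20}, 'val': [20, 13, 28]}
`ans = lookup["age"]["b"] + lookup["val"][0]` → ans = 40
So ans = 40

Answer: 40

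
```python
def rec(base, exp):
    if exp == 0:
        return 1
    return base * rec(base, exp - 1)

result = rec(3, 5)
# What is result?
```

rec(3, 5) = 3 * 3 * 3 * 3 * 3 = 243

Answer: 243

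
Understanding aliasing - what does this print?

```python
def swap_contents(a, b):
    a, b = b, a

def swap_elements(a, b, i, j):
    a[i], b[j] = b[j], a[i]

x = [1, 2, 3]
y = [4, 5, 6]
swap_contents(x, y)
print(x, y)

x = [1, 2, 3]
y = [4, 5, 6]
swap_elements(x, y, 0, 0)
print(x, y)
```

Key concept: parameter rebinding vs mutation.
Step by step:
`x = [1, 2, 3]` → x = [1, 2, 3]
`y = [4, 5, 6]` → y = [4, 5, 6]
`swap_contents(x, y)` → no visible change to tracked variables
`print(x, y)` → prints [1, 2, 3] [4, 5, 6]
`x = [1, 2, 3]` → x = [1, 2, 3]
`y = [4, 5, 6]` → y = [4, 5, 6]
`swap_elements(x, y, 0, 0)` → x = [4, 2, 3]; y = [1, 5, 6]
`print(x, y)` → prints [4, 2, 3] [1, 5, 6]

Answer:
[1, 2, 3] [4, 5, 6]
[4, 2, 3] [1, 5, 6]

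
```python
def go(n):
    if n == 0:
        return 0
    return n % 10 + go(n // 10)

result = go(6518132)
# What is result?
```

Sum of digits of 6518132: 2 + 3 + 1 + 8 + 1 + 5 + 6 = 26

Answer: 26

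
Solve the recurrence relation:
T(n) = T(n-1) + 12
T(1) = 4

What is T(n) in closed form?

Unrolling: T(n) = T(1) + 12·(n-1) = 4 + 12(n-1) = 12n - 8.

Answer: T(n) = 12n - 8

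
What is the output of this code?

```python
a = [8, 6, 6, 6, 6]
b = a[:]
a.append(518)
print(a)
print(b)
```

Key concept: slice [:] creates copy.
Step by step:
`a = [8, 6, 6, 6, 6]` → a = [8, 6, 6, 6, 6]
`b = a[:]` → b = [8, 6, 6, 6, 6]
`a.append(518)` → a = [8, 6, 6, 6, 6, 518]
`print(a)` → prints [8, 6, 6, 6, 6, 518]
`print(b)` → prints [8, 6, 6, 6, 6]

Answer:
[8, 6, 6, 6, 6, 518]
[8, 6, 6, 6, 6]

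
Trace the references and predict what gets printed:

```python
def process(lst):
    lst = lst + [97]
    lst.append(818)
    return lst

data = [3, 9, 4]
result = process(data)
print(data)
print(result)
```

Key concept: rebinding parameter vs mutation.
Step by step:
`data = [3, 9, 4]` → data = [3, 9, 4]
`result = process(data)` → result = [3, 9, 4, 97, 818]
`print(data)` → prints [3, 9, 4]
`print(result)` → prints [3, 9, 4, 97, 818]

Answer:
[3, 9, 4]
[3, 9, 4, 97, 818]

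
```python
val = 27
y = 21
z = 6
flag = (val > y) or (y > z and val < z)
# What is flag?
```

Trace:
`val = 27` → val = 27
`y = 21` → y = 21
`z = 6` → z = 6
`flag = (val > y) or (y > z and val < z)` → flag = True
So flag = True

Answer: True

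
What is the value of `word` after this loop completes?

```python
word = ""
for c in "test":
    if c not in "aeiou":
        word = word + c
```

Remove vowels from 'test'
`word` takes the values: "" → "t" → "ts" → "tst"

Answer: "tst"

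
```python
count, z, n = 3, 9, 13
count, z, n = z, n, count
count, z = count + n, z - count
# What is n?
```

Trace:
`count, z, n = 3, 9, 13` → count = 3; z = 9; n = 13
`count, z, n = z, n, count` → count = 9; z = 13; n = 3
`count, z = count + n, z - count` → count = 12; z = 4
So n = 3

Answer: 3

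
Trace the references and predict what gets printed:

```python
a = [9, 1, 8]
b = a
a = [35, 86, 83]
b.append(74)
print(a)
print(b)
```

Key concept: rebinding vs mutation: a is rebound to a new list, b still points at the original.
Step by step:
`a = [9, 1, 8]` → a = [9, 1, 8]
`b = a` → b = [9, 1, 8] (same object as a)
`a = [35, 86, 83]` → a = [35, 86, 83]
`b.append(74)` → b = [9, 1, 8, 74]
`print(a)` → prints [35, 86, 83]
`print(b)` → prints [9, 1, 8, 74]

Answer:
[35, 86, 83]
[9, 1, 8, 74]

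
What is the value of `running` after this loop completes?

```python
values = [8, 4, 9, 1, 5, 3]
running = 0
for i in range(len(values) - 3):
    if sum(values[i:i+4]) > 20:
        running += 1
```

Count windows with sum > 20
`running` takes the values: 0 → 1

Answer: 1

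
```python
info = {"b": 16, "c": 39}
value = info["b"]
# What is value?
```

Trace:
`info = {"b": 16, "c": 39}` → info = {'b': 16, 'c': 39}
`value = info["b"]` → value = 16
So value = 16

Answer: 16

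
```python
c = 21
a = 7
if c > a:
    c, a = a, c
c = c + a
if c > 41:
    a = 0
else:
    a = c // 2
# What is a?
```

Trace:
`c = 21` → c = 21
`a = 7` → a = 7
`if c > a: ...` → c > a is True → c = 7; a = 21
`c = c + a` → c = 28
`if c > 41: ...` → c > 41 is False, take else branch → a = 14
So a = 14

Answer: 14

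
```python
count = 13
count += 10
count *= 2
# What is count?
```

Trace:
`count = 13` → count = 13
`count += 10` → count = 23
`count *= 2` → count = 46
So count = 46

Answer: 46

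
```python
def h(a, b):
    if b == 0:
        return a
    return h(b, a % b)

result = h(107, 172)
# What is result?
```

h(107, 172) -> h(172, 107) -> h(107, 65) -> h(65, 42) -> h(42, 23) -> h(23, 19) -> h(19, 4) -> h(4, 3) -> h(3, 1) -> h(1, 0) -> 1

Answer: 1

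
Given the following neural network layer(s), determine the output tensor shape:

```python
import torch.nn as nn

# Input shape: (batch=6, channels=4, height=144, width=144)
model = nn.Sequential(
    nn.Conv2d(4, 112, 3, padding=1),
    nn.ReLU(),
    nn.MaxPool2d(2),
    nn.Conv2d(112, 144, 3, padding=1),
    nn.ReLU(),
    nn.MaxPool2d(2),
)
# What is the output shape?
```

Input: (6, 4, 144, 144) -> after first Conv2d: (6, 112, 144, 144) -> after first MaxPool2d: (6, 112, 72, 72) -> after second Conv2d: (6, 144, 72, 72) -> Output: (6, 144, 36, 36)

Answer: (6, 144, 36, 36)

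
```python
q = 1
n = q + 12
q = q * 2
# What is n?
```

Trace:
`q = 1` → q = 1
`n = q + 12` → n = 13
`q = q * 2` → q = 2
So n = 13

Answer: 13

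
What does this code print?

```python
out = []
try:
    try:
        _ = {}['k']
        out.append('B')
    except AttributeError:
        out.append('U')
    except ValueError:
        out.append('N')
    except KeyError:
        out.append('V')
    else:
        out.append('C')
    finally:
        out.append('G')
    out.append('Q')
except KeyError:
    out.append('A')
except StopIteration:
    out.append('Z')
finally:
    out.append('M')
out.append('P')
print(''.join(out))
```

Execution trace: 'V' (inner except KeyError) → 'G' (inner finally) → 'Q' (try body, no exception) → 'M' (finally) → 'P' (after the try/except). Output: VGQMP

Answer: VGQMP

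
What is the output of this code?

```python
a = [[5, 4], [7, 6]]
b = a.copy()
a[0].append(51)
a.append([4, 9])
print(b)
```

Key concept: shallow copy with nested lists.
Step by step:
`a = [[5, 4], [7, 6]]` → a = [[5, 4], [7, 6]]
`b = a.copy()` → b = [[5, 4], [7, 6]]
`a[0].append(51)` → a = [[5, 4, 51], [7, 6]]; b = [[5, 4, 51], [7, 6]]
`a.append([4, 9])` → a = [[5, 4, 51], [7, 6], [4, 9]]
`print(b)` → prints [[5, 4, 51], [7, 6]]

Answer: [[5, 4, 51], [7, 6]]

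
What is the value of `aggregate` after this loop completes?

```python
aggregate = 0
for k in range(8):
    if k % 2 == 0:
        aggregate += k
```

Sum of even numbers 0 to 7
`aggregate` takes the values: 0 → 2 → 6 → 12

Answer: 12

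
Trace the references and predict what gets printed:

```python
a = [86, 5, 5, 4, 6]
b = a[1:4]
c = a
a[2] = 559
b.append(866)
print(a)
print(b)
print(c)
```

Key concept: slice vs alias.
Step by step:
`a = [86, 5, 5, 4, 6]` → a = [86, 5, 5, 4, 6]
`b = a[1:4]` → b = [5, 5, 4]
`c = a` → c = [86, 5, 5, 4, 6] (same object as a)
`a[2] = 559` → a = [86, 5, 559, 4, 6] (same object as c); c = [86, 5, 559, 4, 6] (same object as a)
`b.append(866)` → b = [5, 5, 4, 866]
`print(a)` → prints [86, 5, 559, 4, 6]
`print(b)` → prints [5, 5, 4, 866]
`print(c)` → prints [86, 5, 559, 4, 6]

Answer:
[86, 5, 559, 4, 6]
[5, 5, 4, 866]
[86, 5, 559, 4, 6]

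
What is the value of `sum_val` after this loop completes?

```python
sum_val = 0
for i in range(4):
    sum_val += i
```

Sum of 0 to 3 = 6
`sum_val` takes the values: 0 → 1 → 3 → 6

Answer: 6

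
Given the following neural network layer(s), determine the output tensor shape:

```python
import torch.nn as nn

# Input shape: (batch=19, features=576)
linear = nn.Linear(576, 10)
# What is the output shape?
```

Input: (19, 576) -> Output: (19, 10)

Answer: (19, 10)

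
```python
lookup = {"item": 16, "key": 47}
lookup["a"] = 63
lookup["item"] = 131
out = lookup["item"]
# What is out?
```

Trace:
`lookup = {"item": 16, "key": 47}` → lookup = {'item': 16, 'key': 47}
`lookup["a"] = 63` → lookup = {'item': 16, 'key': 47, 'a': 63}
`lookup["item"] = 131` → lookup = {'item': 131, 'key': 47, 'a': 63}
`out = lookup["item"]` → out = 131
So out = 131

Answer: 131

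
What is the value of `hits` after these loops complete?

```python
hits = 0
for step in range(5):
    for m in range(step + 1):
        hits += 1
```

Triangle: 1 + 2 + ... + 5
`hits` takes the values: 0 → 1 → 2 → 3 → 4 → 5 → 6 → 7 → 8 → 9 → 10 → 11 → 12 → 13 → 14 → 15

Answer: 15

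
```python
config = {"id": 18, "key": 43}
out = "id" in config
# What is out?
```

Trace:
`config = {"id": 18, "key": 43}` → config = {'id': 18, 'key': 43}
`out = "id" in config` → out = True
So out = True

Answer: True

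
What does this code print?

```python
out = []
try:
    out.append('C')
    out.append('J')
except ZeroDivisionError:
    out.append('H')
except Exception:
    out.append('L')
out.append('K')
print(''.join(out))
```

Execution trace: 'C' (try body) → 'J' (try body, no exception) → 'K' (after the try/except). Output: CJK

Answer: CJK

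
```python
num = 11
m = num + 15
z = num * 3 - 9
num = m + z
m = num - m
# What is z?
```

Trace:
`num = 11` → num = 11
`m = num + 15` → m = 26
`z = num * 3 - 9` → z = 24
`num = m + z` → num = 50
`m = num - m` → m = 24
So z = 24

Answer: 24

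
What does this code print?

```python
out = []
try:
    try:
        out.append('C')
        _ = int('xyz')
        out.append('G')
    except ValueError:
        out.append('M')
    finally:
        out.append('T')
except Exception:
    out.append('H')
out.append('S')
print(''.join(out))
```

Execution trace: 'C' (inner try body) → 'M' (inner except ValueError) → 'T' (inner finally) → 'S' (after the try/except). Output: CMTS

Answer: CMTS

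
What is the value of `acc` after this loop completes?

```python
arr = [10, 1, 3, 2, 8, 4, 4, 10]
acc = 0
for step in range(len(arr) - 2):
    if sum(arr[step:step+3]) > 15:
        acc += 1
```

Count windows with sum > 15
`acc` takes the values: 0 → 1 → 2

Answer: 2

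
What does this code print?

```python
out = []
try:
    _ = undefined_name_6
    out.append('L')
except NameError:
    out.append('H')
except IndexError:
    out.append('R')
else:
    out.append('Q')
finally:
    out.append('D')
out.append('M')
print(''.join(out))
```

Execution trace: 'H' (except NameError) → 'D' (finally) → 'M' (after the try/except). Output: HDM

Answer: HDM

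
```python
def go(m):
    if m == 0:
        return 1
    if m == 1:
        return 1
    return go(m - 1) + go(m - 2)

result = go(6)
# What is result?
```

Build up from base cases: go(0)=1, go(1)=1, go(2)=2, go(3)=3, go(4)=5, go(5)=8, go(6)=13

Answer: 13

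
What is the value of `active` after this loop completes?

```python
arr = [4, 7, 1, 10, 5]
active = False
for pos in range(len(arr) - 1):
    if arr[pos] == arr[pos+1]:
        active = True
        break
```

Check consecutive duplicates in [4, 7, 1, 10, 5]
`active` takes the values: False

Answer: False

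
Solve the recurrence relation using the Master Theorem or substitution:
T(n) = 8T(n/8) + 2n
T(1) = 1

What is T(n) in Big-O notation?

By Master Theorem: a=8, b=8, f(n)=2n. Since log_8(8) = 1 and f(n) = Θ(n^1), Case 2 applies. T(n) = O(n log n).

Answer: O(n log n)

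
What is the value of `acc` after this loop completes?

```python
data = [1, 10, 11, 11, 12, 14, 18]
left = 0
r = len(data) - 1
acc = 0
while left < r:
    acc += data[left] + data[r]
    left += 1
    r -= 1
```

Sum of pairs from ends
`acc` takes the values: 0 → 19 → 43 → 66

Answer: 66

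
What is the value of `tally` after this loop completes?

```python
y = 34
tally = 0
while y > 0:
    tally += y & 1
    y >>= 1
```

Count set bits in 34 (binary: 0b100010)
`tally` takes the values: 0 → 1 → 2

Answer: 2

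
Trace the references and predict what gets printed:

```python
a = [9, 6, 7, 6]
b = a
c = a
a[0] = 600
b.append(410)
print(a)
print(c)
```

Key concept: multiple aliases.
Step by step:
`a = [9, 6, 7, 6]` → a = [9, 6, 7, 6]
`b = a` → b = [9, 6, 7, 6] (same object as a)
`c = a` → c = [9, 6, 7, 6] (same object as a, b)
`a[0] = 600` → a = [600, 6, 7, 6] (same object as b, c); b = [600, 6, 7, 6] (same object as a, c); c = [600, 6, 7, 6] (same object as a, b)
`b.append(410)` → a = [600, 6, 7, 6, 410] (same object as b, c); b = [600, 6, 7, 6, 410] (same object as a, c); c = [600, 6, 7, 6, 410] (same object as a, b)
`print(a)` → prints [600, 6, 7, 6, 410]
`print(c)` → prints [600, 6, 7, 6, 410]

Answer:
[600, 6, 7, 6, 410]
[600, 6, 7, 6, 410]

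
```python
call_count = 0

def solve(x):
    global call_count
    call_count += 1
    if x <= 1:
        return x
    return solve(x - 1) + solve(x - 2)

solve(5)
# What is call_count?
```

Calls(x) = 1 + Calls(x-1) + Calls(x-2); Calls(0)=Calls(1)=1. For x=5 this gives 15.

Answer: 15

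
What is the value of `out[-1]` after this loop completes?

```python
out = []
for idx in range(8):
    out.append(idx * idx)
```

Last element of squares 0 to 7
`out` takes the values: [] → [0] → [0, 1] → [0, 1, 4] → [0, 1, 4, 9] → [0, 1, 4, 9, 16] → [0, 1, 4, 9, 16, 25] → [0, 1, 4, 9, 16, 25, 36] → [0, 1, 4, 9, 16, 25, 36, 49]
So `out[-1]` = 49

Answer: 49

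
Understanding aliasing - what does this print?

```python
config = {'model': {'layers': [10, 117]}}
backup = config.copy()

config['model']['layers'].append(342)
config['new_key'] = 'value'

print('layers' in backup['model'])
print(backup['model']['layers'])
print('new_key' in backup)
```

Key concept: shallow copy gotcha with nested dict.
Step by step:
`config = {'model': {'layers': [10, 117]}}` → config = {'model': {'layers': [10, 117]}}
`backup = config.copy()` → backup = {'model': {'layers': [10, 117]}}
`config['model']['layers'].append(342)` → config = {'model': {'layers': [10, 117, 342]}}; backup = {'model': {'layers': [10, 117, 342]}}
`config['new_key'] = 'value'` → config = {'model': {'layers': [10, 117, 342]}, 'new_key': 'value'}
`print('layers' in backup['model'])` → prints True
`print(backup['model']['layers'])` → prints [10, 117, 342]
`print('new_key' in backup)` → prints False

Answer:
True
[10, 117, 342]
False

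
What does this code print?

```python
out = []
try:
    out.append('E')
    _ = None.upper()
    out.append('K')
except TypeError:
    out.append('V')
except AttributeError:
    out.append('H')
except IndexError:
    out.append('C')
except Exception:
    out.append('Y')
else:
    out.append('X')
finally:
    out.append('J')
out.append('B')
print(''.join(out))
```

Execution trace: 'E' (try body) → 'H' (except AttributeError) → 'J' (finally) → 'B' (after the try/except). Output: EHJB

Answer: EHJB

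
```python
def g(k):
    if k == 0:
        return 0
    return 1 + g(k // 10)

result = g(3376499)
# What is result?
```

Count of digits of 3376499: 7

Answer: 7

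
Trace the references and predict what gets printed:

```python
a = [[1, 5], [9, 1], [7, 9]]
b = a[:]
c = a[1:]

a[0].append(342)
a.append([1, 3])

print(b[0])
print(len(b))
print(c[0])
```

Key concept: slice with nested mutation.
Step by step:
`a = [[1, 5], [9, 1], [7, 9]]` → a = [[1, 5], [9, 1], [7, 9]]
`b = a[:]` → b = [[1, 5], [9, 1], [7, 9]]
`c = a[1:]` → c = [[9, 1], [7, 9]]
`a[0].append(342)` → a = [[1, 5, 342], [9, 1], [7, 9]]; b = [[1, 5, 342], [9, 1], [7, 9]]
`a.append([1, 3])` → a = [[1, 5, 342], [9, 1], [7, 9], [1, 3]]
`print(b[0])` → prints [1, 5, 342]
`print(len(b))` → prints 3
`print(c[0])` → prints [9, 1]

Answer:
[1, 5, 342]
3
[9, 1]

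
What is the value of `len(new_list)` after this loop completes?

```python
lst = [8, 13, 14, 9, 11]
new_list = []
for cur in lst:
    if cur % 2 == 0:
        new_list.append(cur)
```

Count even numbers in [8, 13, 14, 9, 11]
`new_list` takes the values: [] → [8] → [8, 14]
So `len(new_list)` = 2

Answer: 2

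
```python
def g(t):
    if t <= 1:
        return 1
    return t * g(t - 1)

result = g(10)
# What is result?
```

g(10) = 10 * 9 * 8 * 7 * 6 * 5 * 4 * 3 * 2 * 1 = 3628800

Answer: 3628800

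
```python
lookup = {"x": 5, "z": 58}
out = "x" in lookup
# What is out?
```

Trace:
`lookup = {"x": 5, "z": 58}` → lookup = {'x': 5, 'z': 58}
`out = "x" in lookup` → out = True
So out = True

Answer: True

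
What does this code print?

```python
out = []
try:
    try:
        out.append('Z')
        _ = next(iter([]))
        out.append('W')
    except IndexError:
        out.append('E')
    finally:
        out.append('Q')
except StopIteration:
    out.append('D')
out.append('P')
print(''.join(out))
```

Execution trace: 'Z' (try body) → 'Q' (finally) → 'D' (outer except StopIteration) → 'P' (after the try/except). Output: ZQDP

Answer: ZQDP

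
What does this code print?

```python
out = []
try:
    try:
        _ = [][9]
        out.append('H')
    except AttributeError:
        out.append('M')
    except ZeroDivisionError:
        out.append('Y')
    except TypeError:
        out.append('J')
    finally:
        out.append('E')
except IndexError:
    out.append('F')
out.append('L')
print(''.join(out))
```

Execution trace: 'E' (finally) → 'F' (outer except IndexError) → 'L' (after the try/except). Output: EFL

Answer: EFL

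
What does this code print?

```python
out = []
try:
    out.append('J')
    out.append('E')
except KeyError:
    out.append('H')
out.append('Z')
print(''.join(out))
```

Execution trace: 'J' (try body) → 'E' (try body, no exception) → 'Z' (after the try/except). Output: JEZ

Answer: JEZ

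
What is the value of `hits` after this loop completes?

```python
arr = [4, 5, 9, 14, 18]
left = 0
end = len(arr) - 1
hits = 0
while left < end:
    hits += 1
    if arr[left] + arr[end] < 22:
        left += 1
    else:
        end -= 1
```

Steps to find pair summing to 22
`hits` takes the values: 0 → 1 → 2 → 3 → 4

Answer: 4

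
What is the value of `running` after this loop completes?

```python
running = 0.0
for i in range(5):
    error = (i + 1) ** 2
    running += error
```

Sum of squared losses 1² + 2² + ... + 5²
`running` takes the values: 0.0 → 1.0 → 5.0 → 14.0 → 30.0 → 55.0

Answer: 55.0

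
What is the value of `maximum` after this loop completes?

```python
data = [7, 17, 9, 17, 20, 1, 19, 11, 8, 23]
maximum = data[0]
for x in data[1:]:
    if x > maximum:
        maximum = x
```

Maximum of [7, 17, 9, 17, 20, 1, 19, 11, 8, 23]
`maximum` takes the values: 7 → 17 → 20 → 23

Answer: 23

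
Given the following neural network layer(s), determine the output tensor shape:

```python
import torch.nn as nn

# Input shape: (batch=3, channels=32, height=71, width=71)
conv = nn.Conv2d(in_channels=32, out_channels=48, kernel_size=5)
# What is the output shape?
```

Input: (3, 32, 71, 71) -> Output: (3, 48, 67, 67)

Answer: (3, 48, 67, 67)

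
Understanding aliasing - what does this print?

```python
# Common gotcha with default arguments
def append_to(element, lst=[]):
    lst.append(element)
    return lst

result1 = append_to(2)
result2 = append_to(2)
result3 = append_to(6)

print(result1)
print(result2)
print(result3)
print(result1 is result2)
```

Key concept: mutable default argument gotcha.
Step by step:
`result1 = append_to(2)` → result1 = [2]
`result2 = append_to(2)` → result1 = [2, 2] (same object as result2); result2 = [2, 2] (same object as result1)
`result3 = append_to(6)` → result1 = [2, 2, 6] (same object as result2, result3); result2 = [2, 2, 6] (same object as result1, result3); result3 = [2, 2, 6] (same object as result1, result2)
`print(result1)` → prints [2, 2, 6]
`print(result2)` → prints [2, 2, 6]
`print(result3)` → prints [2, 2, 6]
`print(result1 is result2)` → prints True

Answer:
[2, 2, 6]
[2, 2, 6]
[2, 2, 6]
True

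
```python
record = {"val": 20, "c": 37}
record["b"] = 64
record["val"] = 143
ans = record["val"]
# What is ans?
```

Trace:
`record = {"val": 20, "c": 37}` → record = {'val': 20, 'c': 37}
`record["b"] = 64` → record = {'val': 20, 'c': 37, 'b': 64}
`record["val"] = 143` → record = {'val': 143, 'c': 37, 'b': 64}
`ans = record["val"]` → ans = 143
So ans = 143

Answer: 143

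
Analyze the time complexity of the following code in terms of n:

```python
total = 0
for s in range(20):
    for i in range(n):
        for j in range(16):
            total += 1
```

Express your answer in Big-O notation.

Each loop level contributes: 1 × n × 1. Multiplying the contributions gives O(n).

Answer: O(n)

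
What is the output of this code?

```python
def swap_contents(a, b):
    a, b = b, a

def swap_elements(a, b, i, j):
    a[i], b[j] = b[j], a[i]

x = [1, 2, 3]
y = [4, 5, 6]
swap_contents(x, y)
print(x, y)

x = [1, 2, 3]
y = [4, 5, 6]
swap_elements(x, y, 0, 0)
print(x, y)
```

Key concept: parameter rebinding vs mutation.
Step by step:
`x = [1, 2, 3]` → x = [1, 2, 3]
`y = [4, 5, 6]` → y = [4, 5, 6]
`swap_contents(x, y)` → no visible change to tracked variables
`print(x, y)` → prints [1, 2, 3] [4, 5, 6]
`x = [1, 2, 3]` → x = [1, 2, 3]
`y = [4, 5, 6]` → y = [4, 5, 6]
`swap_elements(x, y, 0, 0)` → x = [4, 2, 3]; y = [1, 5, 6]
`print(x, y)` → prints [4, 2, 3] [1, 5, 6]

Answer:
[1, 2, 3] [4, 5, 6]
[4, 2, 3] [1, 5, 6]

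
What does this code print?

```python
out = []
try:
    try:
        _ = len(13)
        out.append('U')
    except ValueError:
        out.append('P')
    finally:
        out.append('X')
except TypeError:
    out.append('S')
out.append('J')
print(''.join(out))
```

Execution trace: 'X' (inner finally) → 'S' (outer except TypeError) → 'J' (after the try/except). Output: XSJ

Answer: XSJ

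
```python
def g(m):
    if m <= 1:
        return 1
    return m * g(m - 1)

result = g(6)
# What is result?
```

g(6) = 6 * 5 * 4 * 3 * 2 * 1 = 720

Answer: 720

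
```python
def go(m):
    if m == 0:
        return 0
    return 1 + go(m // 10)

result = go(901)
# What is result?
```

Count of digits of 901: 3

Answer: 3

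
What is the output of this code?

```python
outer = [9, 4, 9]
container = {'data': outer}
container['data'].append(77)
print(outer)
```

Key concept: dict holds reference to list.
Step by step:
`outer = [9, 4, 9]` → outer = [9, 4, 9]
`container = {'data': outer}` → container = {'data': [9, 4, 9]}
`container['data'].append(77)` → outer = [9, 4, 9, 77]; container = {'data': [9, 4, 9, 77]}
`print(outer)` → prints [9, 4, 9, 77]

Answer: [9, 4, 9, 77]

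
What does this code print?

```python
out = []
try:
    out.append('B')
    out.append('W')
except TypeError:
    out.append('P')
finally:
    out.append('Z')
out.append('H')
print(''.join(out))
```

Execution trace: 'B' (try body) → 'W' (try body, no exception) → 'Z' (finally) → 'H' (after the try/except). Output: BWZH

Answer: BWZH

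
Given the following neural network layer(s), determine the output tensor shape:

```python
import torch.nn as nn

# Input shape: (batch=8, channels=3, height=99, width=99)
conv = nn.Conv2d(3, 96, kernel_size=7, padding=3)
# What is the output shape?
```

Input: (8, 3, 99, 99) -> Output: (8, 96, 99, 99)

Answer: (8, 96, 99, 99)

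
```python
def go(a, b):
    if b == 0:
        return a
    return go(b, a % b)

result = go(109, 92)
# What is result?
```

go(109, 92) -> go(92, 17) -> go(17, 7) -> go(7, 3) -> go(3, 1) -> go(1, 0) -> 1

Answer: 1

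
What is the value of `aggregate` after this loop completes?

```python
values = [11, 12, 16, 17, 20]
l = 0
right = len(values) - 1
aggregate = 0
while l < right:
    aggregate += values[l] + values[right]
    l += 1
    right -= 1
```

Sum of pairs from ends
`aggregate` takes the values: 0 → 31 → 60

Answer: 60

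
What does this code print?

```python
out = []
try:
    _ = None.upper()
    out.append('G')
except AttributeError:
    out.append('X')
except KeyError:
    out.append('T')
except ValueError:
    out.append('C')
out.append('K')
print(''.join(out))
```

Execution trace: 'X' (except AttributeError) → 'K' (after the try/except). Output: XK

Answer: XK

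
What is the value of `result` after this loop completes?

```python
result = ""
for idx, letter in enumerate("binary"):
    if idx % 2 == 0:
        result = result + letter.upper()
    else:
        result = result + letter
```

Uppercase even positions in 'binary'
`result` takes the values: "" → "B" → "Bi" → "BiN" → "BiNa" → "BiNaR" → "BiNaRy"

Answer: "BiNaRy"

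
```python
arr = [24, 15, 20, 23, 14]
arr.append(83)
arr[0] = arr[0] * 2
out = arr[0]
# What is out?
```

Trace:
`arr = [24, 15, 20, 23, 14]` → arr = [24, 15, 20, 23, 14]
`arr.append(83)` → arr = [24, 15, 20, 23, 14, 83]
`arr[0] = arr[0] * 2` → arr = [48, 15, 20, 23, 14, 83]
`out = arr[0]` → out = 48
So out = 48

Answer: 48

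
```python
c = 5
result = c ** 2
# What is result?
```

Trace:
`c = 5` → c = 5
`result = c ** 2` → result = 25
So result = 25

Answer: 25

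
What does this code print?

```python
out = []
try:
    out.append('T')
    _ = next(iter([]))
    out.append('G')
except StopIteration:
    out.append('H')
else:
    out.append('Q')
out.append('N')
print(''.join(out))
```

Execution trace: 'T' (try body) → 'H' (except StopIteration) → 'N' (after the try/except). Output: THN

Answer: THN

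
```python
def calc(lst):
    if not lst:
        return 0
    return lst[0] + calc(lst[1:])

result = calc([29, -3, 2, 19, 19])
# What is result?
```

29 + (-3) + 2 + 19 + 19 + 0 = 66

Answer: 66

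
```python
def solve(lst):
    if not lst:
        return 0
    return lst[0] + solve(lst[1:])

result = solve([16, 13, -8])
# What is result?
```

16 + 13 + (-8) + 0 = 21

Answer: 21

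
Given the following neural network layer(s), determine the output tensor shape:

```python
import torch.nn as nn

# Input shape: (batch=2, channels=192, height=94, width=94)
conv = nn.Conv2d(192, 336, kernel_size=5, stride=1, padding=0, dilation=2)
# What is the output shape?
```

Input: (2, 192, 94, 94) -> Output: (2, 336, 86, 86)

Answer: (2, 336, 86, 86)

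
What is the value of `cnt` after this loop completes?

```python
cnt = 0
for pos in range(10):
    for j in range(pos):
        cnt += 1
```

Triangle number: 0+1+2+...+9
`cnt` takes the values: 0 → 1 → 2 → 3 → 4 → 5 → 6 → 7 → 8 → 9 → 10 → 11 → 12 → 13 → 14 → 15 → 16 → 17 → 18 → 19 → 20 → 21 → 22 → 23 → 24 → 25 → 26 → 27 → 28 → 29 → … → 41 → 42 → 43 → 44 → 45

Answer: 45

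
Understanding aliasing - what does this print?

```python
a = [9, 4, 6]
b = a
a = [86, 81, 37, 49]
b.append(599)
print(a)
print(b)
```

Key concept: rebinding vs mutation: a is rebound to a new list, b still points at the original.
Step by step:
`a = [9, 4, 6]` → a = [9, 4, 6]
`b = a` → b = [9, 4, 6] (same object as a)
`a = [86, 81, 37, 49]` → a = [86, 81, 37, 49]
`b.append(599)` → b = [9, 4, 6, 599]
`print(a)` → prints [86, 81, 37, 49]
`print(b)` → prints [9, 4, 6, 599]

Answer:
[86, 81, 37, 49]
[9, 4, 6, 599]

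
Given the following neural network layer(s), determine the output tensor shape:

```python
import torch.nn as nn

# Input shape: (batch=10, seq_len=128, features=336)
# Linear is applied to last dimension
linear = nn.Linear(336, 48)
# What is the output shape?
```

Input: (10, 128, 336) -> Output: (10, 128, 48)

Answer: (10, 128, 48)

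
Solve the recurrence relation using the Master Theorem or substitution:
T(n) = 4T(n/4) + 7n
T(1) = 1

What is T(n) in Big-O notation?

By Master Theorem: a=4, b=4, f(n)=7n. Since log_4(4) = 1 and f(n) = Θ(n^1), Case 2 applies. T(n) = O(n log n).

Answer: O(n log n)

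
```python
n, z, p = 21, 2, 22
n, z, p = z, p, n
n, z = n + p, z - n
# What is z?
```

Trace:
`n, z, p = 21, 2, 22` → n = 21; z = 2; p = 22
`n, z, p = z, p, n` → n = 2; z = 22; p = 21
`n, z = n + p, z - n` → n = 23; z = 20
So z = 20

Answer: 20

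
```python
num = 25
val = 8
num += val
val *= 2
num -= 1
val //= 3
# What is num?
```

Trace:
`num = 25` → num = 25
`val = 8` → val = 8
`num += val` → num = 33
`val *= 2` → val = 16
`num -= 1` → num = 32
`val //= 3` → val = 5
So num = 32

Answer: 32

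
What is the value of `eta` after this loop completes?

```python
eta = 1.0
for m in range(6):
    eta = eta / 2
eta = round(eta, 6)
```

Halving LR 6 times: 1 / 2^6
`eta` takes the values: 1.0 → 0.5 → 0.25 → 0.125 → 0.0625 → 0.03125 → 0.015625

Answer: 0.015625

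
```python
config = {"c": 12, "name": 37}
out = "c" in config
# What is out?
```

Trace:
`config = {"c": 12, "name": 37}` → config = {'c': 12, 'name': 37}
`out = "c" in config` → out = True
So out = True

Answer: True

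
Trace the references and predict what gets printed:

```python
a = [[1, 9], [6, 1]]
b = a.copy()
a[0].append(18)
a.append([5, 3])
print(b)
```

Key concept: shallow copy with nested lists.
Step by step:
`a = [[1, 9], [6, 1]]` → a = [[1, 9], [6, 1]]
`b = a.copy()` → b = [[1, 9], [6, 1]]
`a[0].append(18)` → a = [[1, 9, 18], [6, 1]]; b = [[1, 9, 18], [6, 1]]
`a.append([5, 3])` → a = [[1, 9, 18], [6, 1], [5, 3]]
`print(b)` → prints [[1, 9, 18], [6, 1]]

Answer: [[1, 9, 18], [6, 1]]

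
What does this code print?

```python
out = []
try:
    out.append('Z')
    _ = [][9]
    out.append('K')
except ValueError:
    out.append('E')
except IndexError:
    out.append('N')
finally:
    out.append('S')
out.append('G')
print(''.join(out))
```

Execution trace: 'Z' (try body) → 'N' (except IndexError) → 'S' (finally) → 'G' (after the try/except). Output: ZNSG

Answer: ZNSG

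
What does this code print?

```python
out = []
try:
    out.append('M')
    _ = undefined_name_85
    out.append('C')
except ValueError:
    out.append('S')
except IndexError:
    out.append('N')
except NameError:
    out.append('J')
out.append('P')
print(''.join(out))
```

Execution trace: 'M' (try body) → 'J' (except NameError) → 'P' (after the try/except). Output: MJP

Answer: MJP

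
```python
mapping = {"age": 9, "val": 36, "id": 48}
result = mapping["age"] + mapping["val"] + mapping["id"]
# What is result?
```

Trace:
`mapping = {"age": 9, "val": 36, "id": 48}` → mapping = {'age': 9, 'val': 36, 'id': 48}
`result = mapping["age"] + mapping["val"] + mapping["id"]` → result = 93
So result = 93

Answer: 93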